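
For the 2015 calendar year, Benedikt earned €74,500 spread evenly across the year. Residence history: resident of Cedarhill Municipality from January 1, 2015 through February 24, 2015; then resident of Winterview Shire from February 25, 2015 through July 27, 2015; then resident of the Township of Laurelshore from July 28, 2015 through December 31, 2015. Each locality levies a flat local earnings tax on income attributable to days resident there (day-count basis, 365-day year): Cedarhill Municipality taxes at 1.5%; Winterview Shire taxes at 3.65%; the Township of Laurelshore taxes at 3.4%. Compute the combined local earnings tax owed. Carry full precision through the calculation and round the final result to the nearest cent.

Cedarhill Municipality, January 1 – February 24, 2015: 55 days → €74,500 × 1.5% × 55/365 = €168.3904
Winterview Shire, February 25 – July 27, 2015: 153 days → €74,500 × 3.65% × 153/365 = €1,139.8500
The Township of Laurelshore, July 28 – December 31, 2015: 157 days → €74,500 × 3.4% × 157/365 = €1,089.5370
Total = €2,397.7774

€2,397.78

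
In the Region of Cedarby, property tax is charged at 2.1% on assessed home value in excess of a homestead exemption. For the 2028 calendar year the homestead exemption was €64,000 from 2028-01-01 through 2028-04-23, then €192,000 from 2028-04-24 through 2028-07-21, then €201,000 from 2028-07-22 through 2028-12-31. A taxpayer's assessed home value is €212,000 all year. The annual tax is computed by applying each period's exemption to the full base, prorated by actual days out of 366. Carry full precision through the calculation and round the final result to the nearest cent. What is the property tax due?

2028-01-01 to 2028-04-23: 114 days, exemption €64,000 → (€212,000 − €64,000) × 2.1% × 114/366 = €968.0656
2028-04-24 to 2028-07-21: 89 days, exemption €192,000 → (€212,000 − €192,000) × 2.1% × 89/366 = €102.1311
2028-07-22 to 2028-12-31: 163 days, exemption €201,000 → (€212,000 − €201,000) × 2.1% × 163/366 = €102.8770
Total = €1,173.0738

€1,173.07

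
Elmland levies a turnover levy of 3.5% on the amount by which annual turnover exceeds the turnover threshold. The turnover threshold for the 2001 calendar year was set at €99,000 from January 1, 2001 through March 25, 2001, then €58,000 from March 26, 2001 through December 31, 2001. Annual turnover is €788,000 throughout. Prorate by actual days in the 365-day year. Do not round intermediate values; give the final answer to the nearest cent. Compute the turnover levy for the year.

€25,219.75

January 1 – March 25, 2001: 84 days, exemption €99,000 → (€788,000 − €99,000) × 3.5% × 84/365 = €5,549.7534
March 26 – December 31, 2001: 281 days, exemption €58,000 → (€788,000 − €58,000) × 3.5% × 281/365 = €19,670.0000
Total = €25,219.7534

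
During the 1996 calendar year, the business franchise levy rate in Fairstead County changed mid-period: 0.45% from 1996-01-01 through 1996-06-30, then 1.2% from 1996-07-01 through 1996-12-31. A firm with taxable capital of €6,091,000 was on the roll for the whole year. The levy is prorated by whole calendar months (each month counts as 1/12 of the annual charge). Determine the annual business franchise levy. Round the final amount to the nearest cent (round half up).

1996-01-01 to 1996-06-30: 6 months at 0.45% → €6,091,000 × 0.45% × 6/12 = €13,704.7500
1996-07-01 to 1996-12-31: 6 months at 1.2% → €6,091,000 × 1.2% × 6/12 = €36,546.0000
Total = €50,250.7500

€50,250.75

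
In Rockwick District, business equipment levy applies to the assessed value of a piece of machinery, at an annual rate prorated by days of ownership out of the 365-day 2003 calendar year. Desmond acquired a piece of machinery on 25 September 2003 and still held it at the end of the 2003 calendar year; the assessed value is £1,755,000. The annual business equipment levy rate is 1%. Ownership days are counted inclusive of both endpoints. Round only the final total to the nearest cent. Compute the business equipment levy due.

Days held (25 September – 31 December 2003): 98 out of 365
Tax = £1,755,000 × 1% × 98/365 = £4,712.0548

£4,712.05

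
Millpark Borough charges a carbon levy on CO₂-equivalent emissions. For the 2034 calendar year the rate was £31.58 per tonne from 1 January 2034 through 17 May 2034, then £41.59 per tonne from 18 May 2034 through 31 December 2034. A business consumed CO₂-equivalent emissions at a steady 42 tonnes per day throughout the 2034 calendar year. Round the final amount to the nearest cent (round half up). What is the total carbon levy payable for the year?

1 January – 17 May 2034: 137 days × 42 tonnes/day = 5,754 tonnes at £31.58/tonne → £181711.32
18 May – 31 December 2034: 228 days × 42 tonnes/day = 9,576 tonnes at £41.59/tonne → £398265.84

£579977.16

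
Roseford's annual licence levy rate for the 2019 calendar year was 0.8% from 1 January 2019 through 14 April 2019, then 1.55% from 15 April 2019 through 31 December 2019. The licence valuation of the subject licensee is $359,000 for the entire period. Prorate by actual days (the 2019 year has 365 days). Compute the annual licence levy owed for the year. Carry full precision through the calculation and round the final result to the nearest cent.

$4,797.32

1 January – 14 April 2019: 104 days at 0.8% → $359,000 × 0.8% × 104/365 = $818.3233
15 April – 31 December 2019: 261 days at 1.55% → $359,000 × 1.55% × 261/365 = $3,978.9986
Total = $4,797.3219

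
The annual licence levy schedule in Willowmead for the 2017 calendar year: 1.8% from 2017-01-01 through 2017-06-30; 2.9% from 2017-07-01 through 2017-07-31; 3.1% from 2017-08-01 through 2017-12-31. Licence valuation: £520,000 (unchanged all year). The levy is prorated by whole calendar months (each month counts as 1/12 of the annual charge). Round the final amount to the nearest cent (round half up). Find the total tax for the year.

£12,653.33

2017-01-01 to 2017-06-30: 6 months at 1.8% → £520,000 × 1.8% × 6/12 = £4,680.0000
2017-07-01 to 2017-07-31: 1 month at 2.9% → £520,000 × 2.9% × 1/12 = £1,256.6667
2017-08-01 to 2017-12-31: 5 months at 3.1% → £520,000 × 3.1% × 5/12 = £6,716.6667
Total = £12,653.3333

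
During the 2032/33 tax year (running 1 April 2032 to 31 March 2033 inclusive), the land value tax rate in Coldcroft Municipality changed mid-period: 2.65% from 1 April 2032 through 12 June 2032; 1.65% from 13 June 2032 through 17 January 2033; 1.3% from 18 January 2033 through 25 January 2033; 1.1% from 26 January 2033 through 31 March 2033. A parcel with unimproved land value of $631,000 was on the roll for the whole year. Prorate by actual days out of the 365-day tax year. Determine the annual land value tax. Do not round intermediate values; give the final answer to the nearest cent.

$11,007.06

1 April – 12 June 2032: 73 days at 2.65% → $631,000 × 2.65% × 73/365 = $3,344.3000
13 June 2032 – 17 January 2033: 219 days at 1.65% → $631,000 × 1.65% × 219/365 = $6,246.9000
18 January – 25 January 2033: 8 days at 1.3% → $631,000 × 1.3% × 8/365 = $179.7918
26 January – 31 March 2033: 65 days at 1.1% → $631,000 × 1.1% × 65/365 = $1,236.0685
Total = $11,007.0603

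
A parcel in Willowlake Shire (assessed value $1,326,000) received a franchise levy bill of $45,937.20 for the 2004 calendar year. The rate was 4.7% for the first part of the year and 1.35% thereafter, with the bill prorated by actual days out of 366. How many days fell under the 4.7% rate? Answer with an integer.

231 days

Let d = days at the first rate; then 366 − d days at the second rate.
$1,326,000 × [4.7%·d + 1.35%·(366−d)] / 366 = $45,937.20
Solving gives d = 231, so the new rate took effect on 19 Aug 2004.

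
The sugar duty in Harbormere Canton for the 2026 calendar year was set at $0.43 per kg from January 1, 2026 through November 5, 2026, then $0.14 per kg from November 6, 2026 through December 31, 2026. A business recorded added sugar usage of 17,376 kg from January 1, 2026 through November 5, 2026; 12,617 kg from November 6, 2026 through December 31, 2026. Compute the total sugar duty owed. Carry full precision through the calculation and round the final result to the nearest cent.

January 1 – November 5, 2026: 17,376 kg at $0.43/kg → $7471.68
November 6 – December 31, 2026: 12,617 kg at $0.14/kg → $1766.38

$9238.06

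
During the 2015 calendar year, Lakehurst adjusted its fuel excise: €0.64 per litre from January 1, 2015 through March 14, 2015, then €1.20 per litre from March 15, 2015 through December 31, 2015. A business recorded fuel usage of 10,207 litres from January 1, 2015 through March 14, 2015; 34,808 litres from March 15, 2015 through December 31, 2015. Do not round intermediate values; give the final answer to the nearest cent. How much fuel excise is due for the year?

January 1 – March 14, 2015: 10,207 litres at €0.64/litre → €6,532.48
March 15 – December 31, 2015: 34,808 litres at €1.20/litre → €41,769.60

€48,302.08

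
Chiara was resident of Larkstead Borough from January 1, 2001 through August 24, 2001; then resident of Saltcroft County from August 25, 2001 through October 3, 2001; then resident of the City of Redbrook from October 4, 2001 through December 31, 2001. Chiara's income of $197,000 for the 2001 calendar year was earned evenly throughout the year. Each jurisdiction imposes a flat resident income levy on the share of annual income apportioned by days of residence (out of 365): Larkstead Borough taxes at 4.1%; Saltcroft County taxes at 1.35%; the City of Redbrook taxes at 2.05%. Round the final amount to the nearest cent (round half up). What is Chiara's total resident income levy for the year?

Larkstead Borough, January 1 – August 24, 2001: 236 days → $197,000 × 4.1% × 236/365 = $5,222.3890
Saltcroft County, August 25 – October 3, 2001: 40 days → $197,000 × 1.35% × 40/365 = $291.4521
The City of Redbrook, October 4 – December 31, 2001: 89 days → $197,000 × 2.05% × 89/365 = $984.7301
Total = $6,498.5712

$6,498.57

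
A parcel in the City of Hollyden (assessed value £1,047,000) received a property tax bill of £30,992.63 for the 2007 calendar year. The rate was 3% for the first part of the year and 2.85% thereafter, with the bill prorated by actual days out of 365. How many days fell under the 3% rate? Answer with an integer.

Let d = days at the first rate; then 365 − d days at the second rate.
£1,047,000 × [3%·d + 2.85%·(365−d)] / 365 = £30,992.63
Solving gives d = 268, so the new rate took effect on 26 Sep 2007.

268 days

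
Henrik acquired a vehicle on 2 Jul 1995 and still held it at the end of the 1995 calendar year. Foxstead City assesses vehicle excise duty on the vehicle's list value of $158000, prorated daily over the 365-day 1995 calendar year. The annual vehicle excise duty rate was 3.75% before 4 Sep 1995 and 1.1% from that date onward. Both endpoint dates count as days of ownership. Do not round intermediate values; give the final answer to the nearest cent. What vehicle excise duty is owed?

$1605.54

2 Jul – 3 Sep 1995: 64 days at 3.75% → $158000 × 3.75% × 64/365 = $1038.9041
4 Sep – 31 Dec 1995: 119 days at 1.1% → $158000 × 1.1% × 119/365 = $566.6356
Total = $1605.5397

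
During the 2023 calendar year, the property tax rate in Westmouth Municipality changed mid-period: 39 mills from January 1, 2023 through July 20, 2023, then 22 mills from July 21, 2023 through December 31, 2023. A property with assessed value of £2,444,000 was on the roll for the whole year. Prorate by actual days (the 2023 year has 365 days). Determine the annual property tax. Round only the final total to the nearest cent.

£76,647.86

January 1 – July 20, 2023: 201 days at 39 mills → £2,444,000 × 3.9% × 201/365 = £52,489.0849
July 21 – December 31, 2023: 164 days at 22 mills → £2,444,000 × 2.2% × 164/365 = £24,158.7726
Total = £76,647.8575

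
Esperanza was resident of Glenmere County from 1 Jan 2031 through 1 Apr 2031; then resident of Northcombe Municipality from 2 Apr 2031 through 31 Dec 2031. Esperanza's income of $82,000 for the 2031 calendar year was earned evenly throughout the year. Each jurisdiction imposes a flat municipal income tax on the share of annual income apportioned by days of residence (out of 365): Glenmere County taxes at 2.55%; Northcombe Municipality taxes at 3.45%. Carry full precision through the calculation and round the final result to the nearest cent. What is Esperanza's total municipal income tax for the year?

$2,645.01

Glenmere County, 1 Jan – 1 Apr 2031: 91 days → $82,000 × 2.55% × 91/365 = $521.3178
Northcombe Municipality, 2 Apr – 31 Dec 2031: 274 days → $82,000 × 3.45% × 274/365 = $2,123.6877
Total = $2,645.0055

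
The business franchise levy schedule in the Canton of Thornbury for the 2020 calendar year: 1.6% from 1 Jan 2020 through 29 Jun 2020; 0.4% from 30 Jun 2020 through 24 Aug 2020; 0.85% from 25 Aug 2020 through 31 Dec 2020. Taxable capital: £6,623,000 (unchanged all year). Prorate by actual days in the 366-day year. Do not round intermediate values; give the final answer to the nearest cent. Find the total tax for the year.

1 Jan – 29 Jun 2020: 181 days at 1.6% → £6,623,000 × 1.6% × 181/366 = £52,404.9399
30 Jun – 24 Aug 2020: 56 days at 0.4% → £6,623,000 × 0.4% × 56/366 = £4,053.4208
25 Aug – 31 Dec 2020: 129 days at 0.85% → £6,623,000 × 0.85% × 129/366 = £19,841.8566
Total = £76,300.2172

£76,300.22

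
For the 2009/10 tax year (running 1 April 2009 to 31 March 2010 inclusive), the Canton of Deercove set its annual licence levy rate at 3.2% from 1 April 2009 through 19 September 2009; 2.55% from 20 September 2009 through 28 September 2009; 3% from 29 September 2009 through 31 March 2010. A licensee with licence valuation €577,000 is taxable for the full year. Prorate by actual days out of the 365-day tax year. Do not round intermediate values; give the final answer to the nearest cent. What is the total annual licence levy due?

1 April – 19 September 2009: 172 days at 3.2% → €577,000 × 3.2% × 172/365 = €8,700.8438
20 September – 28 September 2009: 9 days at 2.55% → €577,000 × 2.55% × 9/365 = €362.7986
29 September 2009 – 31 March 2010: 184 days at 3% → €577,000 × 3% × 184/365 = €8,726.1370
Total = €17,789.7795

€17,789.78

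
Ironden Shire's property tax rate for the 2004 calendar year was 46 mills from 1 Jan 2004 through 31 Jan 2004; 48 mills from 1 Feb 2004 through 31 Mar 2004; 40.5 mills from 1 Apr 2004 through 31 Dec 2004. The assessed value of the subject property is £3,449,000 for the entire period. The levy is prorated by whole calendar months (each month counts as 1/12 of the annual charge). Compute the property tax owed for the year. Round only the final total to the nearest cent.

1 Jan – 31 Jan 2004: 1 month at 46 mills → £3,449,000 × 4.6% × 1/12 = £13,221.1667
1 Feb – 31 Mar 2004: 2 months at 48 mills → £3,449,000 × 4.8% × 2/12 = £27,592.0000
1 Apr – 31 Dec 2004: 9 months at 40.5 mills → £3,449,000 × 4.05% × 9/12 = £104,763.3750
Total = £145,576.5417

£145,576.54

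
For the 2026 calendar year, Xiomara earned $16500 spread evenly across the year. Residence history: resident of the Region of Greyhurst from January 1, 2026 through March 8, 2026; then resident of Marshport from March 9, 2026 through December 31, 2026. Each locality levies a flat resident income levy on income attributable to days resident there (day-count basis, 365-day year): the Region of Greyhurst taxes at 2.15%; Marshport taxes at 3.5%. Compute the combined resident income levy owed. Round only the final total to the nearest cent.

The Region of Greyhurst, January 1 – March 8, 2026: 67 days → $16500 × 2.15% × 67/365 = $65.1185
Marshport, March 9 – December 31, 2026: 298 days → $16500 × 3.5% × 298/365 = $471.4932
Total = $536.6116

$536.61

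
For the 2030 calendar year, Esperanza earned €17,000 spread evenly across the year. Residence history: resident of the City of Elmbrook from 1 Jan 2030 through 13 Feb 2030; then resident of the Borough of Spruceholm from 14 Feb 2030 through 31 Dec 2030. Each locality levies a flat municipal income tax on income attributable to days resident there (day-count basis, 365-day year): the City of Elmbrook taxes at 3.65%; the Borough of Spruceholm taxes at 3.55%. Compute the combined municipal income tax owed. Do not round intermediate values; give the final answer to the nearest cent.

The City of Elmbrook, 1 Jan – 13 Feb 2030: 44 days → €17,000 × 3.65% × 44/365 = €74.8000
The Borough of Spruceholm, 14 Feb – 31 Dec 2030: 321 days → €17,000 × 3.55% × 321/365 = €530.7493
Total = €605.5493

€605.55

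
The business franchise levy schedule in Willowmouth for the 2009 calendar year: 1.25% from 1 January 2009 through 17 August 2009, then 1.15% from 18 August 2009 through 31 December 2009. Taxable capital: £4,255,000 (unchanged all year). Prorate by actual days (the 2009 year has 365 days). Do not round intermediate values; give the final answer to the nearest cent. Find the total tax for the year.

1 January – 17 August 2009: 229 days at 1.25% → £4,255,000 × 1.25% × 229/365 = £33,369.6918
18 August – 31 December 2009: 136 days at 1.15% → £4,255,000 × 1.15% × 136/365 = £18,232.3836
Total = £51,602.0753

£51,602.08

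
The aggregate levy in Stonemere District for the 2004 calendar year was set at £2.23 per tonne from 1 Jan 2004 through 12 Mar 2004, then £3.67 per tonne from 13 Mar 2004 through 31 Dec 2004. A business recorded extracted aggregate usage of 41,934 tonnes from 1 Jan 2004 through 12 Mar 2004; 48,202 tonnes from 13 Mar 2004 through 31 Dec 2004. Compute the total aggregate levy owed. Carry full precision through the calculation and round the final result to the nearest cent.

1 Jan – 12 Mar 2004: 41,934 tonnes at £2.23/tonne → £93,512.82
13 Mar – 31 Dec 2004: 48,202 tonnes at £3.67/tonne → £176,901.34

£270,414.16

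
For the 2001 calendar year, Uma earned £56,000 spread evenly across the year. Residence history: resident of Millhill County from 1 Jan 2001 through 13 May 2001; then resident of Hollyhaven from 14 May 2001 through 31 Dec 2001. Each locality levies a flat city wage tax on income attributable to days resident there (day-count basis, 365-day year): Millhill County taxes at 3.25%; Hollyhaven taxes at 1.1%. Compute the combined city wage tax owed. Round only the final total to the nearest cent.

£1,054.72

Millhill County, 1 Jan – 13 May 2001: 133 days → £56,000 × 3.25% × 133/365 = £663.1781
Hollyhaven, 14 May – 31 Dec 2001: 232 days → £56,000 × 1.1% × 232/365 = £391.5397
Total = £1,054.7178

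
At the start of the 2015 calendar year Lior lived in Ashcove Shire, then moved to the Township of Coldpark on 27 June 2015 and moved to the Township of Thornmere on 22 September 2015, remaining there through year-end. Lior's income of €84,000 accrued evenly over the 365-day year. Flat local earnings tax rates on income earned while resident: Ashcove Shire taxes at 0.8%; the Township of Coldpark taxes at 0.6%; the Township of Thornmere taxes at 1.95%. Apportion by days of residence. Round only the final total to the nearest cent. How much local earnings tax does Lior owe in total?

Ashcove Shire, 1 January – 26 June 2015: 177 days → €84,000 × 0.8% × 177/365 = €325.8740
The Township of Coldpark, 27 June – 21 September 2015: 87 days → €84,000 × 0.6% × 87/365 = €120.1315
The Township of Thornmere, 22 September – 31 December 2015: 101 days → €84,000 × 1.95% × 101/365 = €453.2548
Total = €899.2603

€899.26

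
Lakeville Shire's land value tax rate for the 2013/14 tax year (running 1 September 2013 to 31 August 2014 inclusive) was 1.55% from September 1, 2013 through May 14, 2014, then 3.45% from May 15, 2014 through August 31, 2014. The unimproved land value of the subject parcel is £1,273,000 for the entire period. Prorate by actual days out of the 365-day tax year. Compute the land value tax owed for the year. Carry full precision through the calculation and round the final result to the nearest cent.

£26,954.47

September 1, 2013 – May 14, 2014: 256 days at 1.55% → £1,273,000 × 1.55% × 256/365 = £13,839.0795
May 15 – August 31, 2014: 109 days at 3.45% → £1,273,000 × 3.45% × 109/365 = £13,115.3877
Total = £26,954.4671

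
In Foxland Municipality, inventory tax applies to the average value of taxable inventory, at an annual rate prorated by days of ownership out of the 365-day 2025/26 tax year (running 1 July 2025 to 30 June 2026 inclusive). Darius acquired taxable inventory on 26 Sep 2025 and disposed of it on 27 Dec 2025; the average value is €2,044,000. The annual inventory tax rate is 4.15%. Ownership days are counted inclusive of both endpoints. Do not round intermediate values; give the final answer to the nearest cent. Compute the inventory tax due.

Days held (26 Sep – 27 Dec 2025): 93 out of 365
Tax = €2,044,000 × 4.15% × 93/365 = €21,613.2000

€21,613.20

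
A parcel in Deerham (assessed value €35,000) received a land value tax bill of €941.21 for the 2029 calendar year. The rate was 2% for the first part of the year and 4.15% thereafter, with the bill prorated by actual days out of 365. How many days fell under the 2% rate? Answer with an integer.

Let d = days at the first rate; then 365 − d days at the second rate.
€35,000 × [2%·d + 4.15%·(365−d)] / 365 = €941.21
Solving gives d = 248, so the new rate took effect on 6 Sep 2029.

248 days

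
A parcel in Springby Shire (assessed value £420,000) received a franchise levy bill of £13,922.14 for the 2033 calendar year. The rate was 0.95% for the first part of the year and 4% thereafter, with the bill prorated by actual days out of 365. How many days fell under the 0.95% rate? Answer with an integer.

Let d = days at the first rate; then 365 − d days at the second rate.
£420,000 × [0.95%·d + 4%·(365−d)] / 365 = £13,922.14
Solving gives d = 82, so the new rate took effect on March 24, 2033.

82 days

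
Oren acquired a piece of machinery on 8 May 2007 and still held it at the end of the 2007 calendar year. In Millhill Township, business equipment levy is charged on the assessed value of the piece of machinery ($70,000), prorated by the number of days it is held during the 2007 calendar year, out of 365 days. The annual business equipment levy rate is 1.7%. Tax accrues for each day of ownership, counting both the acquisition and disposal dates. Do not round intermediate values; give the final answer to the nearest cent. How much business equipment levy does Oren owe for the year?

$775.95

Days held (8 May – 31 December 2007): 238 out of 365
Tax = $70,000 × 1.7% × 238/365 = $775.9452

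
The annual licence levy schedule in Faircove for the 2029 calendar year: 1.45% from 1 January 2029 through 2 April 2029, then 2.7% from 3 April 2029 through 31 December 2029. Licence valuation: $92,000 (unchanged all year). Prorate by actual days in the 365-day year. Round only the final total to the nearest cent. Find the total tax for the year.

1 January – 2 April 2029: 92 days at 1.45% → $92,000 × 1.45% × 92/365 = $336.2411
3 April – 31 December 2029: 273 days at 2.7% → $92,000 × 2.7% × 273/365 = $1,857.8959
Total = $2,194.1370

$2,194.14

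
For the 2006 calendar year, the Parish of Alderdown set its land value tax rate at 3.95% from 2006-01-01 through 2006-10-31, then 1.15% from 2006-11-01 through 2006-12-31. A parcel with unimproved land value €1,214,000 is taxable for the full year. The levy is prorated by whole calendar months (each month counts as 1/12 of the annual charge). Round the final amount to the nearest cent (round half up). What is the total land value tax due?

2006-01-01 to 2006-10-31: 10 months at 3.95% → €1,214,000 × 3.95% × 10/12 = €39,960.8333
2006-11-01 to 2006-12-31: 2 months at 1.15% → €1,214,000 × 1.15% × 2/12 = €2,326.8333
Total = €42,287.6667

€42,287.67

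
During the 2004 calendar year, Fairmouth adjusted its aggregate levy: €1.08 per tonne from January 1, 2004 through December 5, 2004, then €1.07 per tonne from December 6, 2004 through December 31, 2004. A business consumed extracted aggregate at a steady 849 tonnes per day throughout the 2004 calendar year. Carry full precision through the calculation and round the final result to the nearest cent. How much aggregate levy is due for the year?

January 1 – December 5, 2004: 340 days × 849 tonnes/day = 288,660 tonnes at €1.08/tonne → €311,752.80
December 6 – December 31, 2004: 26 days × 849 tonnes/day = 22,074 tonnes at €1.07/tonne → €23,619.18

€335,371.98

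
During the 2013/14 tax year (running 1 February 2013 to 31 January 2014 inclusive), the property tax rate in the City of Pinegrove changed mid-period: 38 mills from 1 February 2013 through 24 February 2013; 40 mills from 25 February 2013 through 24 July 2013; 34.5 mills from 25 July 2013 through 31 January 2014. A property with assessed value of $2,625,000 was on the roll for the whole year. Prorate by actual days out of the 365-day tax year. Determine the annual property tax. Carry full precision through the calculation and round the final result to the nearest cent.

1 February – 24 February 2013: 24 days at 38 mills → $2,625,000 × 3.8% × 24/365 = $6,558.9041
25 February – 24 July 2013: 150 days at 40 mills → $2,625,000 × 4% × 150/365 = $43,150.6849
25 July 2013 – 31 January 2014: 191 days at 34.5 mills → $2,625,000 × 3.45% × 191/365 = $47,390.2397
Total = $97,099.8288

$97,099.83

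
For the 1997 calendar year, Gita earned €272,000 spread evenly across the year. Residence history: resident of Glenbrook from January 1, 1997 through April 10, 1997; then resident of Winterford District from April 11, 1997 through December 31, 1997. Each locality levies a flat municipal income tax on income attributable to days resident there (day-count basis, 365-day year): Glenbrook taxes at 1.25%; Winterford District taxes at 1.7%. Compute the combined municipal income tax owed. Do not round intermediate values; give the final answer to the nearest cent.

€4,288.66

Glenbrook, January 1 – April 10, 1997: 100 days → €272,000 × 1.25% × 100/365 = €931.5068
Winterford District, April 11 – December 31, 1997: 265 days → €272,000 × 1.7% × 265/365 = €3,357.1507
Total = €4,288.6575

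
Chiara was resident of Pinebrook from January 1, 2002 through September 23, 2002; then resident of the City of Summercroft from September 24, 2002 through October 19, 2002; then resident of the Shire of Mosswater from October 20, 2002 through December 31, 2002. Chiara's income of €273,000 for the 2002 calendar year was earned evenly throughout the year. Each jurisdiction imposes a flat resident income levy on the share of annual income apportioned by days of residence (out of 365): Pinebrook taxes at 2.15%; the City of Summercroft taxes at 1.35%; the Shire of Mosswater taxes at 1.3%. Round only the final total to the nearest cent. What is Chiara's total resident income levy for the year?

Pinebrook, January 1 – September 23, 2002: 266 days → €273,000 × 2.15% × 266/365 = €4,277.4986
The City of Summercroft, September 24 – October 19, 2002: 26 days → €273,000 × 1.35% × 26/365 = €262.5288
The Shire of Mosswater, October 20 – December 31, 2002: 73 days → €273,000 × 1.3% × 73/365 = €709.8000
Total = €5,249.8274

€5,249.83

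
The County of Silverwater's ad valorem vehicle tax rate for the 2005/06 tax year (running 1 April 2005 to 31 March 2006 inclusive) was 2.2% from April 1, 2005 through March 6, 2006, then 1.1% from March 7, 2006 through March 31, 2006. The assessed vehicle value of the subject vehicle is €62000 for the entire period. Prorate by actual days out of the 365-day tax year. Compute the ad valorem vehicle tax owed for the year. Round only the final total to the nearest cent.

€1317.29

April 1, 2005 – March 6, 2006: 340 days at 2.2% → €62000 × 2.2% × 340/365 = €1270.5753
March 7 – March 31, 2006: 25 days at 1.1% → €62000 × 1.1% × 25/365 = €46.7123
Total = €1317.2877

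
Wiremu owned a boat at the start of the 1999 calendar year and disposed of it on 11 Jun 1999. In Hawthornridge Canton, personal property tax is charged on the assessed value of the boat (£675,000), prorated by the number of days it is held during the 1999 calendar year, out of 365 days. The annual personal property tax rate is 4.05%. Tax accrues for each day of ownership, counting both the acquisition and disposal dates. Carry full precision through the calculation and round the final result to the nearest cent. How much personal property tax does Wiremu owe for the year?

Days held (1 Jan – 11 Jun 1999): 162 out of 365
Tax = £675,000 × 4.05% × 162/365 = £12,133.3562

£12,133.36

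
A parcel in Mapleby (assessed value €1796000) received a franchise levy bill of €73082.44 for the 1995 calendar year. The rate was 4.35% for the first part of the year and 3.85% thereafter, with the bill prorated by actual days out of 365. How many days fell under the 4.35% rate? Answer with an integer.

160 days

Let d = days at the first rate; then 365 − d days at the second rate.
€1796000 × [4.35%·d + 3.85%·(365−d)] / 365 = €73082.44
Solving gives d = 160, so the new rate took effect on 10 June 1995.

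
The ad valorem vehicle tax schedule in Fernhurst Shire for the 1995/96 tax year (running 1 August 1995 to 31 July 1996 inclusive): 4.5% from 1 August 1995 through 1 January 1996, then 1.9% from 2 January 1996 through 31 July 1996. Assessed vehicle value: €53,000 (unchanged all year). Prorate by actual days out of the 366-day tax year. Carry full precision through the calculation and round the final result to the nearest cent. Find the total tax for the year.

1 August 1995 – 1 January 1996: 154 days at 4.5% → €53,000 × 4.5% × 154/366 = €1,003.5246
2 January – 31 July 1996: 212 days at 1.9% → €53,000 × 1.9% × 212/366 = €583.2896
Total = €1,586.8142

€1,586.81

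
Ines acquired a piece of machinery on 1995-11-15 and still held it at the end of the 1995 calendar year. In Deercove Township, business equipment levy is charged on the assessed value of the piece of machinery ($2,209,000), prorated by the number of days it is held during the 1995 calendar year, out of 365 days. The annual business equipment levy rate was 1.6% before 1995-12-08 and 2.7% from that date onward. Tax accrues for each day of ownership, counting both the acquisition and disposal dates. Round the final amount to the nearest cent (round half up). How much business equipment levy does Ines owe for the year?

1995-11-15 to 1995-12-07: 23 days at 1.6% → $2,209,000 × 1.6% × 23/365 = $2,227.1562
1995-12-08 to 1995-12-31: 24 days at 2.7% → $2,209,000 × 2.7% × 24/365 = $3,921.7315
Total = $6,148.8877

$6,148.89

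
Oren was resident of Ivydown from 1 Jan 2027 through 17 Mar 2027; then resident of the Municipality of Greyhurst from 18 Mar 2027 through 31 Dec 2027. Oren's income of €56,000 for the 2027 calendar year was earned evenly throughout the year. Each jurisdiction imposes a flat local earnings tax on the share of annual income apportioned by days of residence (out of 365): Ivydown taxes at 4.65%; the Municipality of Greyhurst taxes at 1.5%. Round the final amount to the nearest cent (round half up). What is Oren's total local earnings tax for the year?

€1,207.30

Ivydown, 1 Jan – 17 Mar 2027: 76 days → €56,000 × 4.65% × 76/365 = €542.2027
The Municipality of Greyhurst, 18 Mar – 31 Dec 2027: 289 days → €56,000 × 1.5% × 289/365 = €665.0959
Total = €1,207.2986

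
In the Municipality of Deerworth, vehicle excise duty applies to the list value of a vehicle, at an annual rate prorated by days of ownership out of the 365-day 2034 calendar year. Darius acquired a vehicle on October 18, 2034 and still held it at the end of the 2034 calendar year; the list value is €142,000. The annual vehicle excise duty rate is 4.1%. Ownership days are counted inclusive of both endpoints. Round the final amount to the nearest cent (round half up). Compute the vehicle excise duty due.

Days held (October 18 – December 31, 2034): 75 out of 365
Tax = €142,000 × 4.1% × 75/365 = €1,196.3014

€1,196.30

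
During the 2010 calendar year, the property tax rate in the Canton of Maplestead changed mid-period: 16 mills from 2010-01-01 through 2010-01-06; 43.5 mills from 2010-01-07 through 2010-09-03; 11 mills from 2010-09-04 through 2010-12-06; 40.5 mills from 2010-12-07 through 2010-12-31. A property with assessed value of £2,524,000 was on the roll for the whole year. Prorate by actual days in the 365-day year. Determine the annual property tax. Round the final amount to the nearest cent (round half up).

£87,008.85

2010-01-01 to 2010-01-06: 6 days at 16 mills → £2,524,000 × 1.6% × 6/365 = £663.8466
2010-01-07 to 2010-09-03: 240 days at 43.5 mills → £2,524,000 × 4.35% × 240/365 = £72,193.3151
2010-09-04 to 2010-12-06: 94 days at 11 mills → £2,524,000 × 1.1% × 94/365 = £7,150.1808
2010-12-07 to 2010-12-31: 25 days at 40.5 mills → £2,524,000 × 4.05% × 25/365 = £7,001.5068
Total = £87,008.8493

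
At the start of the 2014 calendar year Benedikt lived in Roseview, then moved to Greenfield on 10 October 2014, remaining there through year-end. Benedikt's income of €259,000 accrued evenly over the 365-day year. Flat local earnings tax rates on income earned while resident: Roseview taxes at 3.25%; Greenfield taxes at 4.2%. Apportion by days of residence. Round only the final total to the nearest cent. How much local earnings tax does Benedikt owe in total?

€8,977.01

Roseview, 1 January – 9 October 2014: 282 days → €259,000 × 3.25% × 282/365 = €6,503.3836
Greenfield, 10 October – 31 December 2014: 83 days → €259,000 × 4.2% × 83/365 = €2,473.6274
Total = €8,977.0110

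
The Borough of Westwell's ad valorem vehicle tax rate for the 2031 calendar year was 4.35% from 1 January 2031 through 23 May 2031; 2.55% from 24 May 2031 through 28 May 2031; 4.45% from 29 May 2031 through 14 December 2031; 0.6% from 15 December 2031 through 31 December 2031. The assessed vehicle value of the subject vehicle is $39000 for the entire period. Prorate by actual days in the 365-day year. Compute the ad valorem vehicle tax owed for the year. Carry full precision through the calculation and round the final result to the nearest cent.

1 January – 23 May 2031: 143 days at 4.35% → $39000 × 4.35% × 143/365 = $664.6562
24 May – 28 May 2031: 5 days at 2.55% → $39000 × 2.55% × 5/365 = $13.6233
29 May – 14 December 2031: 200 days at 4.45% → $39000 × 4.45% × 200/365 = $950.9589
15 December – 31 December 2031: 17 days at 0.6% → $39000 × 0.6% × 17/365 = $10.8986
Total = $1640.1370

$1640.14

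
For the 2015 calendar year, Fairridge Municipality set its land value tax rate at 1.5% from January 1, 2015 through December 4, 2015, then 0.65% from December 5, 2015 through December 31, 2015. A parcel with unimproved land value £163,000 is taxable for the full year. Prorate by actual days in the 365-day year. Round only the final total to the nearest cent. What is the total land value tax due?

January 1 – December 4, 2015: 338 days at 1.5% → £163,000 × 1.5% × 338/365 = £2,264.1370
December 5 – December 31, 2015: 27 days at 0.65% → £163,000 × 0.65% × 27/365 = £78.3740
Total = £2,342.5110

£2,342.51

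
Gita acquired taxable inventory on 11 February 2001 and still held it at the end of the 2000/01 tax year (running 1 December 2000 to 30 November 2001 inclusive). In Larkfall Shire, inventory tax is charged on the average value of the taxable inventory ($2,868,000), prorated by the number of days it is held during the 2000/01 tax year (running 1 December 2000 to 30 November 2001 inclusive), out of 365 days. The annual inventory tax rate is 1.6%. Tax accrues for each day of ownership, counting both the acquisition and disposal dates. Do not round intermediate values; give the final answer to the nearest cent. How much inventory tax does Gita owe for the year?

Days held (11 February – 30 November 2001): 293 out of 365
Tax = $2,868,000 × 1.6% × 293/365 = $36,836.1205

$36,836.12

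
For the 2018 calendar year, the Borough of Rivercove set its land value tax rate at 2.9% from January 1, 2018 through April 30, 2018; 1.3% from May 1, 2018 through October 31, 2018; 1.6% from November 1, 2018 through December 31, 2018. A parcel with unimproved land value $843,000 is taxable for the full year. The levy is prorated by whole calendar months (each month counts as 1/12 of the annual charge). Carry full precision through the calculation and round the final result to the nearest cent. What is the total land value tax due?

January 1 – April 30, 2018: 4 months at 2.9% → $843,000 × 2.9% × 4/12 = $8,149.0000
May 1 – October 31, 2018: 6 months at 1.3% → $843,000 × 1.3% × 6/12 = $5,479.5000
November 1 – December 31, 2018: 2 months at 1.6% → $843,000 × 1.6% × 2/12 = $2,248.0000
Total = $15,876.5000

$15,876.50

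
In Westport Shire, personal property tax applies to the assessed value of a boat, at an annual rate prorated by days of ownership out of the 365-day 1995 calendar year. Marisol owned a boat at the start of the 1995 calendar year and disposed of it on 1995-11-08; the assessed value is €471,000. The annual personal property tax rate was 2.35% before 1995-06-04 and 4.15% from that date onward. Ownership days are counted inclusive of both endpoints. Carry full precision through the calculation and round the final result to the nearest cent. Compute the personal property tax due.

1995-01-01 to 1995-06-03: 154 days at 2.35% → €471,000 × 2.35% × 154/365 = €4,669.9973
1995-06-04 to 1995-11-08: 158 days at 4.15% → €471,000 × 4.15% × 158/365 = €8,461.2247
Total = €13,131.2219

€13,131.22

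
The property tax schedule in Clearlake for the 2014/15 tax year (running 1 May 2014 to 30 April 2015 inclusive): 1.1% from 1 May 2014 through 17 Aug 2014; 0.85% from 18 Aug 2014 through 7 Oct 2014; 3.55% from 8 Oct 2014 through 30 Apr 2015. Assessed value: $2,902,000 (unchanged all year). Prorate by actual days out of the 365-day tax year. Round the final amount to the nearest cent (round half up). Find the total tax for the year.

$70,840.60

1 May – 17 Aug 2014: 109 days at 1.1% → $2,902,000 × 1.1% × 109/365 = $9,532.8712
18 Aug – 7 Oct 2014: 51 days at 0.85% → $2,902,000 × 0.85% × 51/365 = $3,446.6219
8 Oct 2014 – 30 Apr 2015: 205 days at 3.55% → $2,902,000 × 3.55% × 205/365 = $57,861.1096
Total = $70,840.6027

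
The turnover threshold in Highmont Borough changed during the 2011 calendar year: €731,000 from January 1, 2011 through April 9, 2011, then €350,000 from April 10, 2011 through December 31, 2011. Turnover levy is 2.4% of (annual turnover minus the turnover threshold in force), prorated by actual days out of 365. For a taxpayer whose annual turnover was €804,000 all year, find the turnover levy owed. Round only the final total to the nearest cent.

€8,415.85

January 1 – April 9, 2011: 99 days, exemption €731,000 → (€804,000 − €731,000) × 2.4% × 99/365 = €475.2000
April 10 – December 31, 2011: 266 days, exemption €350,000 → (€804,000 − €350,000) × 2.4% × 266/365 = €7,940.6466
Total = €8,415.8466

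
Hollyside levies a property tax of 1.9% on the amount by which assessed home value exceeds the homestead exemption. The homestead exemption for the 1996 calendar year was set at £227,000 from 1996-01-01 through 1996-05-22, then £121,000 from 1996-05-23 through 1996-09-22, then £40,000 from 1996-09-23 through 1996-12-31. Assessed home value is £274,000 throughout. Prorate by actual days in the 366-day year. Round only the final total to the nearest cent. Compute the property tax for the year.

£2,540.60

1996-01-01 to 1996-05-22: 143 days, exemption £227,000 → (£274,000 − £227,000) × 1.9% × 143/366 = £348.9044
1996-05-23 to 1996-09-22: 123 days, exemption £121,000 → (£274,000 − £121,000) × 1.9% × 123/366 = £976.9426
1996-09-23 to 1996-12-31: 100 days, exemption £40,000 → (£274,000 − £40,000) × 1.9% × 100/366 = £1,214.7541
Total = £2,540.6011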